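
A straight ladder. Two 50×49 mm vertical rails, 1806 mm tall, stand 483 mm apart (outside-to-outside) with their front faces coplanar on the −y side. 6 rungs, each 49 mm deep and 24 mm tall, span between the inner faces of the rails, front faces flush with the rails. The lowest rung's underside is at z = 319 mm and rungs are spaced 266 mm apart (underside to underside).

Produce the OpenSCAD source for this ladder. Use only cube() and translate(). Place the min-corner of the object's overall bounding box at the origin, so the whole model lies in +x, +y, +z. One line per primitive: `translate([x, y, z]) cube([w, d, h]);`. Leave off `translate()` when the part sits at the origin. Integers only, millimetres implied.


cube([50, 49, 1806]);
translate([433, 0, 0]) cube([50, 49, 1806]);
translate([50, 0, 319]) cube([383, 49, 24]);
translate([50, 0, 585]) cube([383, 49, 24]);
translate([50, 0, 851]) cube([383, 49, 24]);
translate([50, 0, 1117]) cube([383, 49, 24]);
translate([50, 0, 1383]) cube([383, 49, 24]);
translate([50, 0, 1649]) cube([383, 49, 24]);


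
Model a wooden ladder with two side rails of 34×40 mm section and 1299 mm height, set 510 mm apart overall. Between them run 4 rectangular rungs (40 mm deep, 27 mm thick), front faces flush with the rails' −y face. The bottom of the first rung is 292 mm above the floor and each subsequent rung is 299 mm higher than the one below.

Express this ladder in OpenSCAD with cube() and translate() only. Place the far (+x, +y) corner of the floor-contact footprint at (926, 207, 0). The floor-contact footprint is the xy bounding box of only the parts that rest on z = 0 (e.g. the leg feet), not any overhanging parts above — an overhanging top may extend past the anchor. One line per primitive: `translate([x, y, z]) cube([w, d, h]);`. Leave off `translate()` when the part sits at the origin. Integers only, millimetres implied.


// rung span = 510 - 2*34 = 442
// rung[k] z = 292 + k*299
translate([416, 167, 0]) cube([34, 40, 1299]);
translate([892, 167, 0]) cube([34, 40, 1299]);
translate([450, 167, 292]) cube([442, 40, 27]);
translate([450, 167, 591]) cube([442, 40, 27]);
translate([450, 167, 890]) cube([442, 40, 27]);
translate([450, 167, 1189]) cube([442, 40, 27]);


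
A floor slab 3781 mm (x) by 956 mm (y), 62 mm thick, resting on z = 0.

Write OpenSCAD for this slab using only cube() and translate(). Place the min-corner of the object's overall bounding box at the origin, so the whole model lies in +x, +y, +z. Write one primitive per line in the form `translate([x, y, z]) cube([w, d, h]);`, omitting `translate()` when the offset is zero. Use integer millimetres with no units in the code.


cube([3781, 956, 62]);


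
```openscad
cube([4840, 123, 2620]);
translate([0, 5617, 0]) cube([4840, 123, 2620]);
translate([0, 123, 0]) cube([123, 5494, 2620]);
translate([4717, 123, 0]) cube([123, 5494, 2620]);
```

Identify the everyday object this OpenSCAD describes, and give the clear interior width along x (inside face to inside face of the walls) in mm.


A house (or room) frame. The interior width is 4594 mm.

Four 2620 mm walls enclosing a rectangle with no floor or roof — a room or house frame. Outside width is 4840 mm and wall thickness is 123 mm, so the interior width is 4840 − 2 × 123 = 4594 mm.


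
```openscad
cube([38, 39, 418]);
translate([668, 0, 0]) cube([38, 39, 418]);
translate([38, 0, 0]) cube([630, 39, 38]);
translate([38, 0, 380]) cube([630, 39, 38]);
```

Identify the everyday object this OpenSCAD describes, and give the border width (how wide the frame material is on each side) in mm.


A picture frame. The border width is 38 mm.

Four thin pieces enclosing a rectangular opening — a picture frame. The two full-height stiles are 418 mm tall; the top rail sits at z = 380 and is 38 mm tall, so the border above the opening is 418 − 380 = 38 mm, matching the stile x-width.


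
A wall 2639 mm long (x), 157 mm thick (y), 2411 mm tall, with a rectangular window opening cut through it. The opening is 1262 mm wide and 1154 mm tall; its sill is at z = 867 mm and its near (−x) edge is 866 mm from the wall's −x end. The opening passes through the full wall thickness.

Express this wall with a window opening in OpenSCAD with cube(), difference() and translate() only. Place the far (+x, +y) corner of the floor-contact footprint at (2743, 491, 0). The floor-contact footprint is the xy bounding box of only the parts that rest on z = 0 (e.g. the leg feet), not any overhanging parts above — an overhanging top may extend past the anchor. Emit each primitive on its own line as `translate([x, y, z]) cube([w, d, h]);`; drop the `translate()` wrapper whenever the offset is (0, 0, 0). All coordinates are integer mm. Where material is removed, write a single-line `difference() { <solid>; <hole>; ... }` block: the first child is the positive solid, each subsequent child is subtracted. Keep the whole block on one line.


difference() { translate([104, 334, 0]) cube([2639, 157, 2411]); translate([970, 334, 867]) cube([1262, 157, 1154]); }


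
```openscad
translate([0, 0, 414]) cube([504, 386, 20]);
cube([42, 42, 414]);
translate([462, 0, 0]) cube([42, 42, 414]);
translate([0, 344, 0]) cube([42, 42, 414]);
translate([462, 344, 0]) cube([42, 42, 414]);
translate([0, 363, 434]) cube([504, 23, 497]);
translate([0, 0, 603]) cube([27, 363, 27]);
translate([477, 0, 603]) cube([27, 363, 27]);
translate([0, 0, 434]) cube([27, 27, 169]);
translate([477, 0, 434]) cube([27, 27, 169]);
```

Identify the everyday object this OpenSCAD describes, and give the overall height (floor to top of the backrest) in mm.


A chair. The overall height is 931 mm.

A slab on four corner posts with a tall panel at the back — a chair. The seat slab sits at z = 414 with thickness 20, and the 497 mm backrest starts at the seat top, so the overall height is 414 + 20 + 497 = 931 mm.


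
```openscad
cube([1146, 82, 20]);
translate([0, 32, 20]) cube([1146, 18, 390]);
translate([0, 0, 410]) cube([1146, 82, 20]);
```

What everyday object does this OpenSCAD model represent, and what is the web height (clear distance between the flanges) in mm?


An I-beam. The web height is 390 mm.

Two wide flanges with a thin centred web — an I-beam. Overall 430 mm minus two 20 mm flanges gives a web of 430 − 2·20 = 390 mm.


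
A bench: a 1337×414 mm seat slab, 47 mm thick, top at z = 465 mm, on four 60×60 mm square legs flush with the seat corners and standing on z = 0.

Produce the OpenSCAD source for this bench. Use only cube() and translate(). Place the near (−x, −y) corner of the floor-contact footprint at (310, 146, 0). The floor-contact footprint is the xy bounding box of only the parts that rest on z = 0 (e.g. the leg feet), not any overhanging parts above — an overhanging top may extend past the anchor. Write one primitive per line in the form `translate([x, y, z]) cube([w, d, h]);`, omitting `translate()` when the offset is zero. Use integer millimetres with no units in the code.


// leg_h = 465 − 47 = 418
translate([310, 146, 418]) cube([1337, 414, 47]);
translate([310, 146, 0]) cube([60, 60, 418]);
translate([310, 500, 0]) cube([60, 60, 418]);
translate([1587, 146, 0]) cube([60, 60, 418]);
translate([1587, 500, 0]) cube([60, 60, 418]);


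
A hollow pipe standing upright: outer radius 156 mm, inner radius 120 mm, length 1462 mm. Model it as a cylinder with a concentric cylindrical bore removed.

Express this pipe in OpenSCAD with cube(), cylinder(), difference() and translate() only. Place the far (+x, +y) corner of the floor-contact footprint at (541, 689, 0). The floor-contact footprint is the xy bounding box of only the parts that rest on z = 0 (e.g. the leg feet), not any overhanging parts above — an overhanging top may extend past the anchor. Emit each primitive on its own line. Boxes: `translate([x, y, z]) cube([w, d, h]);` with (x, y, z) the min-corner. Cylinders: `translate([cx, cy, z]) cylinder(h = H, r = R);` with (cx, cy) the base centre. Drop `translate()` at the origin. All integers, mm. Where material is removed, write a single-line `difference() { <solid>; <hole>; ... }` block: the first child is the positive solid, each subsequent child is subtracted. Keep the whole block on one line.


difference() { translate([385, 533, 0]) cylinder(h = 1462, r = 156); translate([385, 533, 0]) cylinder(h = 1462, r = 120); }


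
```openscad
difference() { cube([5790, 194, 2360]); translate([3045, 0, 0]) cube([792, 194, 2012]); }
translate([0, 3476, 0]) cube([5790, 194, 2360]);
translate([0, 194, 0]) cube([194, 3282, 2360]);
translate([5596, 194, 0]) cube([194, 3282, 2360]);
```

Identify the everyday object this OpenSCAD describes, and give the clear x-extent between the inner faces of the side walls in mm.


A single room. The interior width is 5402 mm.

Four walls enclosing a rectangle with a door in the front wall — a room. Outside width 5790 minus two 194 mm walls gives 5402 mm.


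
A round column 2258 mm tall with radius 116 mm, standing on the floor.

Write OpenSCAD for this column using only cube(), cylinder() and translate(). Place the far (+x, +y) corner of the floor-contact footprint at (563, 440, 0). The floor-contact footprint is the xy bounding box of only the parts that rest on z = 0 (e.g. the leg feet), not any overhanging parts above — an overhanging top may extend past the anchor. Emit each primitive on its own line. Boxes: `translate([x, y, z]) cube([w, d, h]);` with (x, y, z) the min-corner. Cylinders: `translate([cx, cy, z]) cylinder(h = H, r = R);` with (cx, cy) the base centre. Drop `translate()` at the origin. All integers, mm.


translate([447, 324, 0]) cylinder(h = 2258, r = 116);


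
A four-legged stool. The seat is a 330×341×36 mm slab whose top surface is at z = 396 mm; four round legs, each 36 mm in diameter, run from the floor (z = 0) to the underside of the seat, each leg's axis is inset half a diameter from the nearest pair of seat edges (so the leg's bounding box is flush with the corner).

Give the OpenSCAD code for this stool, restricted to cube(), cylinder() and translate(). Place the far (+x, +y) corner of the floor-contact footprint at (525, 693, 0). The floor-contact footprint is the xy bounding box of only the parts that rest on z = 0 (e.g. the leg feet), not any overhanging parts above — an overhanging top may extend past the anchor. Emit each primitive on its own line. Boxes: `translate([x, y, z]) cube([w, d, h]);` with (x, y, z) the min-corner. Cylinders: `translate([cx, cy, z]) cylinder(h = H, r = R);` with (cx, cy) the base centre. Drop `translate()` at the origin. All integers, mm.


translate([195, 352, 360]) cube([330, 341, 36]);
translate([213, 370, 0]) cylinder(h = 360, r = 18);
translate([507, 370, 0]) cylinder(h = 360, r = 18);
translate([213, 675, 0]) cylinder(h = 360, r = 18);
translate([507, 675, 0]) cylinder(h = 360, r = 18);


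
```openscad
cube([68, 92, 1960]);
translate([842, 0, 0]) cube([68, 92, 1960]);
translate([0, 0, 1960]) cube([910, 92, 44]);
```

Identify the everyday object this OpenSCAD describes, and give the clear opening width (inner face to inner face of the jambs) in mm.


A door frame. The clear opening width is 774 mm.

Two 1960 mm tall posts with a header on top — a door frame. The left jamb is 68 mm wide at x = 0; the right jamb starts at x = 842. The clear opening is 842 − 68 = 774 mm.


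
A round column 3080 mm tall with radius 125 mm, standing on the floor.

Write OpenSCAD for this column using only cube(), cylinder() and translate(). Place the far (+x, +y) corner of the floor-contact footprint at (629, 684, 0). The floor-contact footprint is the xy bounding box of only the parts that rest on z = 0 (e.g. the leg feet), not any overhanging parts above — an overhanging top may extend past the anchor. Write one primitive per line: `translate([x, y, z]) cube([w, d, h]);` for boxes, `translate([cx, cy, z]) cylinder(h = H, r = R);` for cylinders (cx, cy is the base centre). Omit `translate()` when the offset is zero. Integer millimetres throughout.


translate([504, 559, 0]) cylinder(h = 3080, r = 125);


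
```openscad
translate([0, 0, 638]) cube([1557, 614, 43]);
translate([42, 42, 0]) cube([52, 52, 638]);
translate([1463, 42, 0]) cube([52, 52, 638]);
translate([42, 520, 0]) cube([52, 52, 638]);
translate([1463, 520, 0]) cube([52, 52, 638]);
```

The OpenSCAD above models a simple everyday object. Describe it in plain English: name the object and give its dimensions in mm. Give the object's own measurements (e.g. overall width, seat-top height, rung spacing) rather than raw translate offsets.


A rectangular dining table. The top is 1557×614×43 mm with its upper surface at z = 681 mm. It stands on four 52×52 mm square legs, each inset 42 mm from the nearest pair of top edges, running from the floor to the underside of the top.


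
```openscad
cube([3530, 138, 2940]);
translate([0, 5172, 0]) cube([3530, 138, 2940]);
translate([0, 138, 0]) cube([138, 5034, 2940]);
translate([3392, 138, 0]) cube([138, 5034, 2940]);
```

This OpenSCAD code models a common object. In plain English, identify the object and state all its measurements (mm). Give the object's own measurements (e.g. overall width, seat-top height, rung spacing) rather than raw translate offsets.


The wall frame of a small rectangular building: four walls, each 2940 mm tall and 138 mm thick, enclosing a footprint 3530 mm (x) by 5310 mm (y) outside-to-outside, with no floor or roof. The front and back walls (the −y and +y sides) span the full width; the two side walls fit between them.


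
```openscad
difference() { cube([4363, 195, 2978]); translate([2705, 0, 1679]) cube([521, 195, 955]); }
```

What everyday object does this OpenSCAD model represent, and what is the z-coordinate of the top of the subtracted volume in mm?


A wall with a window opening. The window head height is 2634 mm.

A wall with a rectangular opening subtracted — a window. Sill at z = 1679, opening 955 mm tall, so the head is at 1679 + 955 = 2634 mm.


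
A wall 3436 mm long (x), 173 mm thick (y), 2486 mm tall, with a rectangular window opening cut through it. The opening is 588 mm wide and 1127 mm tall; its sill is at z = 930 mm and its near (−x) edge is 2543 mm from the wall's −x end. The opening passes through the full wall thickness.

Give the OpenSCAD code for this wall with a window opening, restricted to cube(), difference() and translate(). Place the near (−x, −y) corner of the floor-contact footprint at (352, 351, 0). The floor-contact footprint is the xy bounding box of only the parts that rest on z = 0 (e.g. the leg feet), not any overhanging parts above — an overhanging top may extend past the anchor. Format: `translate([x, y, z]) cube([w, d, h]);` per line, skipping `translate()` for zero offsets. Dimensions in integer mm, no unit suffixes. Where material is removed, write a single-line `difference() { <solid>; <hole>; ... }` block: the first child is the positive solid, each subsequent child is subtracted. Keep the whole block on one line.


difference() { translate([352, 351, 0]) cube([3436, 173, 2486]); translate([2895, 351, 930]) cube([588, 173, 1127]); }


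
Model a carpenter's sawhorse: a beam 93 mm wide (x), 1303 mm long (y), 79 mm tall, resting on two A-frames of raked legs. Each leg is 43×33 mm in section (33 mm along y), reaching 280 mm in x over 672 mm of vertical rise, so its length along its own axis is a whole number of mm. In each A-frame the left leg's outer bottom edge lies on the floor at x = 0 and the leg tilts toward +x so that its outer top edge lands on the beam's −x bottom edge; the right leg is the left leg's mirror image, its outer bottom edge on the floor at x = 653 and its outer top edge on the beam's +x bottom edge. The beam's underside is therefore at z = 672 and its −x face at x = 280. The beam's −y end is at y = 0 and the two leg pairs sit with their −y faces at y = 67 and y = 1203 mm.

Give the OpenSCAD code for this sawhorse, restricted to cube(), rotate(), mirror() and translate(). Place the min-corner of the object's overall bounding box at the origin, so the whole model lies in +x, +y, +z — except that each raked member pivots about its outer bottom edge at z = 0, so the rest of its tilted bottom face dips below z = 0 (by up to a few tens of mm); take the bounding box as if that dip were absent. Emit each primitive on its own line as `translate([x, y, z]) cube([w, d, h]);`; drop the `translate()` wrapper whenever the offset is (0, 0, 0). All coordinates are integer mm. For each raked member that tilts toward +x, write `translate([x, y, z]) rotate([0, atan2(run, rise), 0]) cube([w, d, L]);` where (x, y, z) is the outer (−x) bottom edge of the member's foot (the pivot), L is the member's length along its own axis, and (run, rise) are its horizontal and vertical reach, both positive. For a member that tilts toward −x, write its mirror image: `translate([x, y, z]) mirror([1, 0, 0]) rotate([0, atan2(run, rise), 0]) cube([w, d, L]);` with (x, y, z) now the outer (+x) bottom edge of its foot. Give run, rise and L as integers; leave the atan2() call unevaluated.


translate([280, 0, 672]) cube([93, 1303, 79]);
translate([0, 67, 0]) rotate([0, atan2(280, 672), 0]) cube([43, 33, 728]);
translate([653, 67, 0]) mirror([1, 0, 0]) rotate([0, atan2(280, 672), 0]) cube([43, 33, 728]);
translate([0, 1203, 0]) rotate([0, atan2(280, 672), 0]) cube([43, 33, 728]);
translate([653, 1203, 0]) mirror([1, 0, 0]) rotate([0, atan2(280, 672), 0]) cube([43, 33, 728]);


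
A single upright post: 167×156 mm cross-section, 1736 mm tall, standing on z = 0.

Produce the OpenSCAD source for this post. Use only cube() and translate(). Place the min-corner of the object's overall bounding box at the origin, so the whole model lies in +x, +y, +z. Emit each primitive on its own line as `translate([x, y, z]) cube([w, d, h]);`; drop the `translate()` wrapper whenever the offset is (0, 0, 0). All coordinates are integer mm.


cube([167, 156, 1736]);


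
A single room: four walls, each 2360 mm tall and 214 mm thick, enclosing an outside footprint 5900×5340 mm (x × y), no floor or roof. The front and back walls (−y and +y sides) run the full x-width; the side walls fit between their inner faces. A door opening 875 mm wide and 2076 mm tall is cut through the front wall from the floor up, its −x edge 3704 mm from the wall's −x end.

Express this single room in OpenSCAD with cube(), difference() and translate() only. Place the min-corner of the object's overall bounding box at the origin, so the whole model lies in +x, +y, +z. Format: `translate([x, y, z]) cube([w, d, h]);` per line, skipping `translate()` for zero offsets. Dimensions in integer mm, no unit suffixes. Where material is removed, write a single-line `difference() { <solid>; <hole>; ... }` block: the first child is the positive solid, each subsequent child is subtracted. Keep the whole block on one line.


difference() { cube([5900, 214, 2360]); translate([3704, 0, 0]) cube([875, 214, 2076]); }
translate([0, 5126, 0]) cube([5900, 214, 2360]);
translate([0, 214, 0]) cube([214, 4912, 2360]);
translate([5686, 214, 0]) cube([214, 4912, 2360]);


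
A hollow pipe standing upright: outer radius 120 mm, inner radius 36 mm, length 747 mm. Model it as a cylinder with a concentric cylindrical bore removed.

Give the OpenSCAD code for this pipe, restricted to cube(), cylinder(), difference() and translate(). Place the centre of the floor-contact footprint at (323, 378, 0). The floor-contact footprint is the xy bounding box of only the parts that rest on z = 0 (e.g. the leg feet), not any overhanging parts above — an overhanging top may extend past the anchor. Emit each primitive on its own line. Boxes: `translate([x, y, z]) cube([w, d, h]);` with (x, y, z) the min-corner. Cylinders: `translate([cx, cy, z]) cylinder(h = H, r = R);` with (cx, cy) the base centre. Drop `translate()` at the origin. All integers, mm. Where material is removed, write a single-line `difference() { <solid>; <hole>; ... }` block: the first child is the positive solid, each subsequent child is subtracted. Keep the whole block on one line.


difference() { translate([323, 378, 0]) cylinder(h = 747, r = 120); translate([323, 378, 0]) cylinder(h = 747, r = 36); }


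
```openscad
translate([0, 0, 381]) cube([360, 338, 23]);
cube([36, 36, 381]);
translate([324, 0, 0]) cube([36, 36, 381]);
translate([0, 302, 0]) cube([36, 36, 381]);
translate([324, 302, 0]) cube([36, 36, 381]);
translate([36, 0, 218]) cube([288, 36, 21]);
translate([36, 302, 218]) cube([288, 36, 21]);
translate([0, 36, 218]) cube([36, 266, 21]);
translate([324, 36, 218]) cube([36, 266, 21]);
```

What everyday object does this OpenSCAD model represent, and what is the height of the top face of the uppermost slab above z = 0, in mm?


A stool. The seat height is 404 mm.

A 360×338×23 slab at z = 381 on four corner posts — a stool. The seat top is 381 + 23 = 404 mm.


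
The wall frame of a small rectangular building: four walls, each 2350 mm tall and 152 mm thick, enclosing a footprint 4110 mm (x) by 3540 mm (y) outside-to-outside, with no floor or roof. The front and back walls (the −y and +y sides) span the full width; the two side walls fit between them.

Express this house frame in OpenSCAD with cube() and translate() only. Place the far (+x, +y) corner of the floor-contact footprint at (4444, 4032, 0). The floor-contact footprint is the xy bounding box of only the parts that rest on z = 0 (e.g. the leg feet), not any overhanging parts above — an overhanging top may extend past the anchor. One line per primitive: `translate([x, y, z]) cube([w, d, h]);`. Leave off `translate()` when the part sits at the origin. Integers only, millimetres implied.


translate([334, 492, 0]) cube([4110, 152, 2350]);
translate([334, 3880, 0]) cube([4110, 152, 2350]);
translate([334, 644, 0]) cube([152, 3236, 2350]);
translate([4292, 644, 0]) cube([152, 3236, 2350]);


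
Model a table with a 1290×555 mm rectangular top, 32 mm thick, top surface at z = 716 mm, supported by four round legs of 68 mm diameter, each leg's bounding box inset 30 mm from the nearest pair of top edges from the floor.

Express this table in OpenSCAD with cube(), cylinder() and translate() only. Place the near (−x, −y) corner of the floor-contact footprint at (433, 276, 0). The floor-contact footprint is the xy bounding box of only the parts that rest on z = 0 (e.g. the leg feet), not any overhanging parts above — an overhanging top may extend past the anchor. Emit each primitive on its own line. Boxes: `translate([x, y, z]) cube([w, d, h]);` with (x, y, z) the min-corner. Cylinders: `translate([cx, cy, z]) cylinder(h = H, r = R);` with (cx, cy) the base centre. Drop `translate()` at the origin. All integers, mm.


translate([403, 246, 684]) cube([1290, 555, 32]);
translate([467, 310, 0]) cylinder(h = 684, r = 34);
translate([1629, 310, 0]) cylinder(h = 684, r = 34);
translate([467, 737, 0]) cylinder(h = 684, r = 34);
translate([1629, 737, 0]) cylinder(h = 684, r = 34);


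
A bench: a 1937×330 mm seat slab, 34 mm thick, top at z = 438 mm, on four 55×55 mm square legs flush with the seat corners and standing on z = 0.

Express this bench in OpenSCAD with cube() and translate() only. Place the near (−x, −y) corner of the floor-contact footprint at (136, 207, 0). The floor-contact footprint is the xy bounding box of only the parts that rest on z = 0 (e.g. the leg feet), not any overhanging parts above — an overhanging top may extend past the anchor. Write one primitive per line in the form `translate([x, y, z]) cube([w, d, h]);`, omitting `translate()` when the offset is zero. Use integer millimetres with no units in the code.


translate([136, 207, 404]) cube([1937, 330, 34]);
translate([136, 207, 0]) cube([55, 55, 404]);
translate([136, 482, 0]) cube([55, 55, 404]);
translate([2018, 207, 0]) cube([55, 55, 404]);
translate([2018, 482, 0]) cube([55, 55, 404]);


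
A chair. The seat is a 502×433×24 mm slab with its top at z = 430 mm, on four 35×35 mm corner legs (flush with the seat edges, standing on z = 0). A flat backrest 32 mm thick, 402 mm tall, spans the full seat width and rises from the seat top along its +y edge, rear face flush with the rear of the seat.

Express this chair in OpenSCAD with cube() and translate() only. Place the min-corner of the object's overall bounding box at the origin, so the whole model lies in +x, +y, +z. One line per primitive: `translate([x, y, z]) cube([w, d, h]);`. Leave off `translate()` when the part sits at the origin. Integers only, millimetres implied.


translate([0, 0, 406]) cube([502, 433, 24]);
cube([35, 35, 406]);
translate([467, 0, 0]) cube([35, 35, 406]);
translate([0, 398, 0]) cube([35, 35, 406]);
translate([467, 398, 0]) cube([35, 35, 406]);
translate([0, 401, 430]) cube([502, 32, 402]);


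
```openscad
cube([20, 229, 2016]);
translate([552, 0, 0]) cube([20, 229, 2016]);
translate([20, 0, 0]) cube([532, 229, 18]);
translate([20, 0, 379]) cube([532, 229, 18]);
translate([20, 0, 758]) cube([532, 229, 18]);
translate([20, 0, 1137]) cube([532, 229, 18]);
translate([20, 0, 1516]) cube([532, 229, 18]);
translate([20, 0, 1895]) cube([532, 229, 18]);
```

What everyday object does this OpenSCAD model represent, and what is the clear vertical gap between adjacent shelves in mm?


A bookshelf. The clear shelf gap is 361 mm.

Two tall side panels with 6 horizontal boards between them — a bookshelf. The first two shelf undersides are at z = 0 and z = 379; with shelf thickness 18, the clear gap is 379 − 0 − 18 = 361 mm.


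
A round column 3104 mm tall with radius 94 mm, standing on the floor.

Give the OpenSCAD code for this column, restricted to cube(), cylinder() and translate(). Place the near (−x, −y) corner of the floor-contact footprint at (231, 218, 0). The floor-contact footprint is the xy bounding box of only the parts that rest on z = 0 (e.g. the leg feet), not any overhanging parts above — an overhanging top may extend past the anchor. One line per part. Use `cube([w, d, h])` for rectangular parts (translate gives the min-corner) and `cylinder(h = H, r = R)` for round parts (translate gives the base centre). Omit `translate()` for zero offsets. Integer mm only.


translate([325, 312, 0]) cylinder(h = 3104, r = 94);


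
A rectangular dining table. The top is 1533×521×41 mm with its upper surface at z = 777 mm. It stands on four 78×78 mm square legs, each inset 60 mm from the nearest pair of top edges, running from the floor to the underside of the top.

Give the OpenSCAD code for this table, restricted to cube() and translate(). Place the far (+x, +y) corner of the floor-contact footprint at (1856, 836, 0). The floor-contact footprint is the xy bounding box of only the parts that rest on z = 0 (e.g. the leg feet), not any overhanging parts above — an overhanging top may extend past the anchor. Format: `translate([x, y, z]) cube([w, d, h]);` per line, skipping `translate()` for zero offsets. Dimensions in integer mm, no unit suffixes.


translate([383, 375, 736]) cube([1533, 521, 41]);
translate([443, 435, 0]) cube([78, 78, 736]);
translate([1778, 435, 0]) cube([78, 78, 736]);
translate([443, 758, 0]) cube([78, 78, 736]);
translate([1778, 758, 0]) cube([78, 78, 736]);


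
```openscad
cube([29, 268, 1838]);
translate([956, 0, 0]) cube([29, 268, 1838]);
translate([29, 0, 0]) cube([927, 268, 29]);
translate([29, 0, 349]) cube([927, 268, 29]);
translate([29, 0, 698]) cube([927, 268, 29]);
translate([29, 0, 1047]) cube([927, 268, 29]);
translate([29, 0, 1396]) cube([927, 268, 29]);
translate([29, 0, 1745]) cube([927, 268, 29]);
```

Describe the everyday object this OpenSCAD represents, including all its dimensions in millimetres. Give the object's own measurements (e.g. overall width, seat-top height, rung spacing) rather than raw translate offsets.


An open bookshelf. Two side panels, each 29 mm thick, 268 mm deep and 1838 mm tall, stand 985 mm apart (outside-to-outside). Between them sit 6 shelves, each 29 mm thick and 268 mm deep, spanning the full gap between the sides. The bottom shelf rests on the floor (its underside at z = 0) and the clear gap between one shelf's top and the next shelf's underside is 320 mm.


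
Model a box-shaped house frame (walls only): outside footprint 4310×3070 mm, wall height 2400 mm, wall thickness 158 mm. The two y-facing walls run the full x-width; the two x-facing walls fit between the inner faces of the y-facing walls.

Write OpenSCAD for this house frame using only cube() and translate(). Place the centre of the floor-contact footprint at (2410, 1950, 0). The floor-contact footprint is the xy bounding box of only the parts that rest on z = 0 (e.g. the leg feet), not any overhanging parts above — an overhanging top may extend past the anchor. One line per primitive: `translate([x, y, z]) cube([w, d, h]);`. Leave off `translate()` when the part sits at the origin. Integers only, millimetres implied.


translate([255, 415, 0]) cube([4310, 158, 2400]);
translate([255, 3327, 0]) cube([4310, 158, 2400]);
translate([255, 573, 0]) cube([158, 2754, 2400]);
translate([4407, 573, 0]) cube([158, 2754, 2400]);


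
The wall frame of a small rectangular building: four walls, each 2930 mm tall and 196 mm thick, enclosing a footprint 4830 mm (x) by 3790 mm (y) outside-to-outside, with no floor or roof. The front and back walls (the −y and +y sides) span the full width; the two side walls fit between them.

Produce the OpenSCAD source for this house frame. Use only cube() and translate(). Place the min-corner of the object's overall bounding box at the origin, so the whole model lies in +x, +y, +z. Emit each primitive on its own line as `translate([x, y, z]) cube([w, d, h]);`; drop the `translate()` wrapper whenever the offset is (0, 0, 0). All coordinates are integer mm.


cube([4830, 196, 2930]);
translate([0, 3594, 0]) cube([4830, 196, 2930]);
translate([0, 196, 0]) cube([196, 3398, 2930]);
translate([4634, 196, 0]) cube([196, 3398, 2930]);


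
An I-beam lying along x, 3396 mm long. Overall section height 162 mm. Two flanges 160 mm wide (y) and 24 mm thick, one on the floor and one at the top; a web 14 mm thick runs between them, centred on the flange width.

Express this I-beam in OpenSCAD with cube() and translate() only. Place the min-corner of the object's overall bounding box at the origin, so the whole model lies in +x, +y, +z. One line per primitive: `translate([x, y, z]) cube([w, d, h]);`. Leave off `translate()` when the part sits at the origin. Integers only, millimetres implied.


cube([3396, 160, 24]);
translate([0, 73, 24]) cube([3396, 14, 114]);
translate([0, 0, 138]) cube([3396, 160, 24]);


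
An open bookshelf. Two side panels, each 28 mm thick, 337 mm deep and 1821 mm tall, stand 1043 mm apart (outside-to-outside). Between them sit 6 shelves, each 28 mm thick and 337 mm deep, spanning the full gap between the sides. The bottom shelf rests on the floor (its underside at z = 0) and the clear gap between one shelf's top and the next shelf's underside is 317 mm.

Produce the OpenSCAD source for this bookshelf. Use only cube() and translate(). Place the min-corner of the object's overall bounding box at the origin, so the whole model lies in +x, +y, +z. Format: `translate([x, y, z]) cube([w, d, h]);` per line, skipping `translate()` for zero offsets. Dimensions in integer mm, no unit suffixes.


cube([28, 337, 1821]);
translate([1015, 0, 0]) cube([28, 337, 1821]);
translate([28, 0, 0]) cube([987, 337, 28]);
translate([28, 0, 345]) cube([987, 337, 28]);
translate([28, 0, 690]) cube([987, 337, 28]);
translate([28, 0, 1035]) cube([987, 337, 28]);
translate([28, 0, 1380]) cube([987, 337, 28]);
translate([28, 0, 1725]) cube([987, 337, 28]);


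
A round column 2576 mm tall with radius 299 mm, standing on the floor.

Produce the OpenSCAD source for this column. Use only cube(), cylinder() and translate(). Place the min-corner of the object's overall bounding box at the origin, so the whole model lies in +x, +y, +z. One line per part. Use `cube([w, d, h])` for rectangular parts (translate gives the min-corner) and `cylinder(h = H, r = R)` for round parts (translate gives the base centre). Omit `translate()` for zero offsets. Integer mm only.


translate([299, 299, 0]) cylinder(h = 2576, r = 299);


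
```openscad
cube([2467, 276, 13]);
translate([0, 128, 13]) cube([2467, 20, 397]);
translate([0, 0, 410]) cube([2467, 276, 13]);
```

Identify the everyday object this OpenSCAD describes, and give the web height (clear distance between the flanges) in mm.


An I-beam. The web height is 397 mm.

Two wide flanges with a thin centred web — an I-beam. Overall 423 mm minus two 13 mm flanges gives a web of 423 − 2·13 = 397 mm.


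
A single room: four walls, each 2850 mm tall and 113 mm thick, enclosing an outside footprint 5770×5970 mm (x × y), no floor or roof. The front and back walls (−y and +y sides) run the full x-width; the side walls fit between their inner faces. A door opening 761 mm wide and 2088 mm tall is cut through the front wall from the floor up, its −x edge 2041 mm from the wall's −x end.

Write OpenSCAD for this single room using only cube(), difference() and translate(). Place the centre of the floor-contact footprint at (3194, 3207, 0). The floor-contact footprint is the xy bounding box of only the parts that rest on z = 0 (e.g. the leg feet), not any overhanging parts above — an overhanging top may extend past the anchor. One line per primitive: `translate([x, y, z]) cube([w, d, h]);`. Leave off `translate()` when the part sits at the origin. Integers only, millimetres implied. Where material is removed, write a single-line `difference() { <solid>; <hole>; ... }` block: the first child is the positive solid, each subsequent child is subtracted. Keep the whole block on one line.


difference() { translate([309, 222, 0]) cube([5770, 113, 2850]); translate([2350, 222, 0]) cube([761, 113, 2088]); }
translate([309, 6079, 0]) cube([5770, 113, 2850]);
translate([309, 335, 0]) cube([113, 5744, 2850]);
translate([5966, 335, 0]) cube([113, 5744, 2850]);


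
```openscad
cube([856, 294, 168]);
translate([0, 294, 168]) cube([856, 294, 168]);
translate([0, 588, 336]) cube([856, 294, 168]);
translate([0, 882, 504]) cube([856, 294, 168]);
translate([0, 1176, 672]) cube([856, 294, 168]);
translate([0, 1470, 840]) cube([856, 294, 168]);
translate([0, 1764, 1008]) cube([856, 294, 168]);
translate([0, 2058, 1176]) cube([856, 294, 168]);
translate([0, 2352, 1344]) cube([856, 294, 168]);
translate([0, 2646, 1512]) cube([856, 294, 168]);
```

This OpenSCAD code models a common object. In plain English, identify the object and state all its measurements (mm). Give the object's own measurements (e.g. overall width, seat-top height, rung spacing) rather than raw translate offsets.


A straight staircase of 10 solid steps. Each step is 856 mm wide (x), 294 mm deep (y, the going) and 168 mm tall (the rise). The first step rests on the floor; each subsequent step sits one going further in +y and one rise higher in +z, directly behind and above the previous step with no overlap.


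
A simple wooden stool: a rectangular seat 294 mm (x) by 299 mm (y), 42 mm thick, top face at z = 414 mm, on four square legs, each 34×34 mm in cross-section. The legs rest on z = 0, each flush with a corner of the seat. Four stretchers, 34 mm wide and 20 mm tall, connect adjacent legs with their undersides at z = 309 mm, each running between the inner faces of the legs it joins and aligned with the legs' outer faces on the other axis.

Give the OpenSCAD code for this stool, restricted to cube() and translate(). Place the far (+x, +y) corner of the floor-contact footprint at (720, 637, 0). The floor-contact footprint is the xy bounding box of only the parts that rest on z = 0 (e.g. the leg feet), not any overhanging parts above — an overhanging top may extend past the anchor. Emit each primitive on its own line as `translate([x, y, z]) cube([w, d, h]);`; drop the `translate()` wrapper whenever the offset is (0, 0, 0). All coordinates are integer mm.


translate([426, 338, 372]) cube([294, 299, 42]);
translate([426, 338, 0]) cube([34, 34, 372]);
translate([686, 338, 0]) cube([34, 34, 372]);
translate([426, 603, 0]) cube([34, 34, 372]);
translate([686, 603, 0]) cube([34, 34, 372]);
translate([460, 338, 309]) cube([226, 34, 20]);
translate([460, 603, 309]) cube([226, 34, 20]);
translate([426, 372, 309]) cube([34, 231, 20]);
translate([686, 372, 309]) cube([34, 231, 20]);


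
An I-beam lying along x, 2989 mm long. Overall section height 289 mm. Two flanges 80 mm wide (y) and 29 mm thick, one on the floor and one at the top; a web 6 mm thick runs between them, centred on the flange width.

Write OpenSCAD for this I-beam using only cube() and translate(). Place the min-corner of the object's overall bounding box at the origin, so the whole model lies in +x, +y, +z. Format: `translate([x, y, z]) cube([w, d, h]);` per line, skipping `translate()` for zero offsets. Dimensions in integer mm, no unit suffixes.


cube([2989, 80, 29]);
translate([0, 37, 29]) cube([2989, 6, 231]);
translate([0, 0, 260]) cube([2989, 80, 29]);


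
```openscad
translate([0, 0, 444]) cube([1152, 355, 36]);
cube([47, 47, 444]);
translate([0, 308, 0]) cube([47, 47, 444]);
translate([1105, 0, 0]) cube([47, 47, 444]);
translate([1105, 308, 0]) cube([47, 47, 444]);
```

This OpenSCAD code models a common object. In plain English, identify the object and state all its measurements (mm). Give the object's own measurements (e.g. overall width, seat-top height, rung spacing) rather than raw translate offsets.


A bench: a 1152×355 mm seat slab, 36 mm thick, top at z = 480 mm, on four 47×47 mm square legs flush with the seat corners and standing on z = 0.


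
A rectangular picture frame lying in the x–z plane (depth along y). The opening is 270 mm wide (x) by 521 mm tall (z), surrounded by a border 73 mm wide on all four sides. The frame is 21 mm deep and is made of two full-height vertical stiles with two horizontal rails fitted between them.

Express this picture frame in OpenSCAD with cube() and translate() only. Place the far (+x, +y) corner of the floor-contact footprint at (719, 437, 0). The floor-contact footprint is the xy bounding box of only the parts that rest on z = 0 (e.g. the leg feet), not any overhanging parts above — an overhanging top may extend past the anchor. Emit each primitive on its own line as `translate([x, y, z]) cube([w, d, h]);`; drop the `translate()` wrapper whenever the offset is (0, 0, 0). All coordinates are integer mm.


translate([303, 416, 0]) cube([73, 21, 667]);
translate([646, 416, 0]) cube([73, 21, 667]);
translate([376, 416, 0]) cube([270, 21, 73]);
translate([376, 416, 594]) cube([270, 21, 73]);


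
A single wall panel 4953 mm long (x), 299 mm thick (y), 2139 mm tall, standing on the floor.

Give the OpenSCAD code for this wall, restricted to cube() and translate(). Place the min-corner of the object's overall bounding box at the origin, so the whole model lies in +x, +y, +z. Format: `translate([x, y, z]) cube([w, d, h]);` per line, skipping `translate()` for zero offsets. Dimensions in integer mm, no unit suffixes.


cube([4953, 299, 2139]);


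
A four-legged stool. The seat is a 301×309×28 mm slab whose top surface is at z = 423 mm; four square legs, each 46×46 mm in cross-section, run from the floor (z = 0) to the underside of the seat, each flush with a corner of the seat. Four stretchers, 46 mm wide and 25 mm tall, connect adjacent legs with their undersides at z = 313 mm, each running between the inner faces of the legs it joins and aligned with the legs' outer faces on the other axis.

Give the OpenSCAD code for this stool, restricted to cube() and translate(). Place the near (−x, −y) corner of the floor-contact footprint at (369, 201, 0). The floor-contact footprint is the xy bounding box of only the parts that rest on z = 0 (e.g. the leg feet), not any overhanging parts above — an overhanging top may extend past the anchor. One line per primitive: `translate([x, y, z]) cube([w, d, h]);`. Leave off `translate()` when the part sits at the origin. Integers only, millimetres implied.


translate([369, 201, 395]) cube([301, 309, 28]);
translate([369, 201, 0]) cube([46, 46, 395]);
translate([624, 201, 0]) cube([46, 46, 395]);
translate([369, 464, 0]) cube([46, 46, 395]);
translate([624, 464, 0]) cube([46, 46, 395]);
translate([415, 201, 313]) cube([209, 46, 25]);
translate([415, 464, 313]) cube([209, 46, 25]);
translate([369, 247, 313]) cube([46, 217, 25]);
translate([624, 247, 313]) cube([46, 217, 25]);
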